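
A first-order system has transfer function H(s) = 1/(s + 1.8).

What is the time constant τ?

For H(s) = 1/(s + 1/τ), the pole is at -1/τ = -1.8, so τ = 1/1.8 = 0.5556 s.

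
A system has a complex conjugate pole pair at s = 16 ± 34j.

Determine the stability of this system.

Real part of poles is 16 (> 0, right half-plane). Unstable.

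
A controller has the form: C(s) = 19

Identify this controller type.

This is a Proportional (P) controller.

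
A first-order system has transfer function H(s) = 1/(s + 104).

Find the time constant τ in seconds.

For H(s) = 1/(s + 1/τ), the pole is at -1/τ = -104, so τ = 1/104 = 0.0096 s.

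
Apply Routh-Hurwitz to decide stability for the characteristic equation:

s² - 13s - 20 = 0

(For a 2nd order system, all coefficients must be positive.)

Coefficients: 1, -13, -20. b=-13, c=-20 not positive, so system is unstable.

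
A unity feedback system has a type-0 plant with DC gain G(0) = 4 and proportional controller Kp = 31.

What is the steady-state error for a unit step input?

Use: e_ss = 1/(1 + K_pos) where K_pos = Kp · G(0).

K_pos = Kp · G(0) = 31 × 4 = 124. e_ss = 1/(1 + 124) = 0.008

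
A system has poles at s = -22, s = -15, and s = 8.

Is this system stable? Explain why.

Pole(s) at s = 8 are not in the left half-plane. System is unstable.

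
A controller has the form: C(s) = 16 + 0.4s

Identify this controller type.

This is a Proportional-Derivative (PD) controller.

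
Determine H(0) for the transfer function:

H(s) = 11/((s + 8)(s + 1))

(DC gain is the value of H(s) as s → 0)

DC gain = H(0) = 11/(8 × 1) = 11/8 = 1.375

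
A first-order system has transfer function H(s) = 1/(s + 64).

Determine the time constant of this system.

For H(s) = 1/(s + 1/τ), the pole is at -1/τ = -64, so τ = 1/64 = 0.015625 s.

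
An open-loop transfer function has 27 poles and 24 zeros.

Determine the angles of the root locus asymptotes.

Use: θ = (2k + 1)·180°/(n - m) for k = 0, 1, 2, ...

n - m = 27 - 24 = 3. Angles: θk = (2k + 1)·180°/3 = 60°, 180°, 300°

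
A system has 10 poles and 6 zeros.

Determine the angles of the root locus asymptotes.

n - m = 10 - 6 = 4. Angles: θk = (2k + 1)·180°/4 = 45°, 135°, 225°, 315°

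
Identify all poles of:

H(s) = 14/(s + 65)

Pole is where denominator = 0: s + 65 = 0, so s = -65.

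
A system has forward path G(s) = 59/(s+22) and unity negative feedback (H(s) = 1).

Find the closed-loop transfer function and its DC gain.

T(s) = G/(1+GH) = [59/(s+22)] / [1 + 59/(s+22)] = 59/(s+22+59) = 59/(s+81). DC gain = 59/81 = 0.7284.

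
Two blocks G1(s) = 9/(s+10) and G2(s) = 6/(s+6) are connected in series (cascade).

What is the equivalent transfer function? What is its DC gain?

Series: multiply transfer functions. G_eq = 9/(s+10) × 6/(s+6) = 54/((s+10)(s+6)). DC gain = 54/(10×6) = 0.9.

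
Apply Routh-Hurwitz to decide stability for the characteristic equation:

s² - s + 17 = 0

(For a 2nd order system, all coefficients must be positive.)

Coefficients: 1, -1, 17. b=-1 not positive, so system is unstable.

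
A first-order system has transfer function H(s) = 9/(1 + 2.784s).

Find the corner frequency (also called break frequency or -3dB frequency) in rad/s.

Corner frequency = 1/τ = 1/2.784 = 0.359 rad/s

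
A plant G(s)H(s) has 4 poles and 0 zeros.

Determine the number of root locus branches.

Root locus has n branches where n = number of poles = 4.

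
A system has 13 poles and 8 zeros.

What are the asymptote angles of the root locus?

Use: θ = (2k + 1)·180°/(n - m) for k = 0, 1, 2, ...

n - m = 13 - 8 = 5. Angles: θk = (2k + 1)·180°/5 = 36°, 108°, 180°, 252°, 324°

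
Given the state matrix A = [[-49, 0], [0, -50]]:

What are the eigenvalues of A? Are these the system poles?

For diagonal matrix, eigenvalues are diagonal entries: λ₁ = -49, λ₂ = -50. Eigenvalues of A = system poles.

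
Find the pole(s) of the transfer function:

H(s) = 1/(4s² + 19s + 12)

Discriminant = 19² - 4×4×12 = 361 - 192 = 169 > 0, so two distinct real poles. Using quadratic formula: s = (-19 ± √169)/(2×4) = (-19 ± √169)/8, with √169 = 13. s₁ = -6/8 = -0.75, s₂ = -32/8 = -4. Poles: s₁ = -0.75, s₂ = -4.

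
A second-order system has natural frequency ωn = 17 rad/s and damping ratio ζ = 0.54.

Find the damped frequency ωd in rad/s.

ωd = ωn√(1 - ζ²) = 17√(1 - 0.54²) = 14.31 rad/s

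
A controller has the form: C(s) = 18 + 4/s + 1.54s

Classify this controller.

This is a Proportional-Integral-Derivative (PID) controller.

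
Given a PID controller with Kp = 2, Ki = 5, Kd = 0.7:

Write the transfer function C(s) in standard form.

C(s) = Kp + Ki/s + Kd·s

Substituting values: C(s) = 2 + 5/s + 0.7s = (0.7s² + 2s + 5)/s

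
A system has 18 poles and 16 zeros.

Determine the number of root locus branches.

Root locus has n branches where n = number of poles = 18.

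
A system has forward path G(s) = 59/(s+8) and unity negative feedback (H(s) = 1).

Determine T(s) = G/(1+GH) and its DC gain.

T(s) = G/(1+GH) = [59/(s+8)] / [1 + 59/(s+8)] = 59/(s+8+59) = 59/(s+67). DC gain = 59/67 = 0.8806.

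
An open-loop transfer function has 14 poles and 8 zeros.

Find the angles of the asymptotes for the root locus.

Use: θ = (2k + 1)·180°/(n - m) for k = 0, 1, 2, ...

n - m = 14 - 8 = 6. Angles: θk = (2k + 1)·180°/6 = 30°, 90°, 150°, 210°, 270°, 330°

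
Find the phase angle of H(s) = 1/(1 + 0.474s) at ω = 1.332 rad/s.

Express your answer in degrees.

Phase = -arctan(ωτ) = -arctan(1.332 × 0.474) = -32.3°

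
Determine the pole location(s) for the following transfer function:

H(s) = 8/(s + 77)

Pole is where denominator = 0: s + 77 = 0, so s = -77.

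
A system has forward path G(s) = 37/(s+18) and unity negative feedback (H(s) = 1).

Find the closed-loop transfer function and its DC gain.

T(s) = G/(1+GH) = [37/(s+18)] / [1 + 37/(s+18)] = 37/(s+18+37) = 37/(s+55). DC gain = 37/55 = 0.6727.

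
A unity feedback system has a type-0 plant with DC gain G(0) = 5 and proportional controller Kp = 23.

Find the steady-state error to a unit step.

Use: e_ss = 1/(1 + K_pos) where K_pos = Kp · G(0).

K_pos = Kp · G(0) = 23 × 5 = 115. e_ss = 1/(1 + 115) = 0.0086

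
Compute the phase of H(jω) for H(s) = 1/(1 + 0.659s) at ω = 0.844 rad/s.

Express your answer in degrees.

Phase = -arctan(ωτ) = -arctan(0.844 × 0.659) = -29.1°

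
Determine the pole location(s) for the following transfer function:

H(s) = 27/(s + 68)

Pole is where denominator = 0: s + 68 = 0, so s = -68.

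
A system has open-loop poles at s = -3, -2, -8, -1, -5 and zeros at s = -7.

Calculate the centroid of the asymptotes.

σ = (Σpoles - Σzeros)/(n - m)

σ = (Σpoles - Σzeros)/(n - m) = (-19 - (-7))/(5 - 1) = -12/4 = -3.0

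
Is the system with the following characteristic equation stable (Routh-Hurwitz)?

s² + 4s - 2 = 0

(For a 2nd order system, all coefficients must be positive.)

Coefficients: 1, 4, -2. c=-2 not positive, so system is unstable.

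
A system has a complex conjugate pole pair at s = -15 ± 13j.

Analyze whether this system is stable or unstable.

Real part of poles is -15 (< 0, left half-plane). Stable.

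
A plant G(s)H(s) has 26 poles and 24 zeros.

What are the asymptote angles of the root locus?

n - m = 26 - 24 = 2. Angles: θk = (2k + 1)·180°/2 = 90°, 270°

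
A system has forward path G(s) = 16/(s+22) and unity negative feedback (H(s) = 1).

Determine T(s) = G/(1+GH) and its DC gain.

T(s) = G/(1+GH) = [16/(s+22)] / [1 + 16/(s+22)] = 16/(s+22+16) = 16/(s+38). DC gain = 16/38 = 0.4211.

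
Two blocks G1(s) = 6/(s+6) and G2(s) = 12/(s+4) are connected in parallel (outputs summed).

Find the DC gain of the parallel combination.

Parallel: G_eq = G1 + G2. DC gain = G1(0) + G2(0) = 6/6 + 12/4 = 1 + 3 = 4.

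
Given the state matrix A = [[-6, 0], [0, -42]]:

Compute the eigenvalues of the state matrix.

For diagonal matrix, eigenvalues are diagonal entries: λ₁ = -6, λ₂ = -42.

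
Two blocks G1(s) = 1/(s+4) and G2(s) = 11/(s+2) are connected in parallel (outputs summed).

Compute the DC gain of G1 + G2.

Parallel: G_eq = G1 + G2. DC gain = G1(0) + G2(0) = 1/4 + 11/2 = 0.25 + 5.5 = 5.75.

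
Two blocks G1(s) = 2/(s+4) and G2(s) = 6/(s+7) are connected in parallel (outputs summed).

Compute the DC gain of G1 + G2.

Parallel: G_eq = G1 + G2. DC gain = G1(0) + G2(0) = 2/4 + 6/7 = 0.5 + 0.8571 = 1.3571.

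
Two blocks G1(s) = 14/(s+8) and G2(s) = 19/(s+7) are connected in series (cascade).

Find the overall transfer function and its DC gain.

Series: multiply transfer functions. G_eq = 14/(s+8) × 19/(s+7) = 266/((s+8)(s+7)). DC gain = 266/(8×7) = 4.75.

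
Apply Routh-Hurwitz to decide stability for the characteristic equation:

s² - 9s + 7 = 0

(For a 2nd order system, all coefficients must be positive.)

Coefficients: 1, -9, 7. b=-9 not positive, so system is unstable.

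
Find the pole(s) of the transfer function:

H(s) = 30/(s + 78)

Pole is where denominator = 0: s + 78 = 0, so s = -78.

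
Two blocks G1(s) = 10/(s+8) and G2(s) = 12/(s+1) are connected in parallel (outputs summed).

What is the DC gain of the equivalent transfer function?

Parallel: G_eq = G1 + G2. DC gain = G1(0) + G2(0) = 10/8 + 12/1 = 1.25 + 12 = 13.25.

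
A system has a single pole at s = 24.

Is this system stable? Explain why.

Pole at s = 24 is in the right half-plane. Unstable.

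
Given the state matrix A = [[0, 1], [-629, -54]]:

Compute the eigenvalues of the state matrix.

det(A - λI) = λ² - (-54)λ + 629 = (λ - (-37))(λ - (-17)). Eigenvalues: -37, -17.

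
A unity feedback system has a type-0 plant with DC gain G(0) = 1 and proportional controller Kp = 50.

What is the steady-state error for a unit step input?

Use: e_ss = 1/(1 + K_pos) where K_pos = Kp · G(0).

K_pos = Kp · G(0) = 50 × 1 = 50. e_ss = 1/(1 + 50) = 0.0196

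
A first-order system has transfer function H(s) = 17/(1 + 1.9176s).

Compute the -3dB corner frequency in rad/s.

Corner frequency = 1/τ = 1/1.9176 = 0.521 rad/s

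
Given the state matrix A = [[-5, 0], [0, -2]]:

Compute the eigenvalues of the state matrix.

For diagonal matrix, eigenvalues are diagonal entries: λ₁ = -5, λ₂ = -2.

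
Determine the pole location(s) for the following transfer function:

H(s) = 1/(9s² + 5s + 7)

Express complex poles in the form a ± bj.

Discriminant = 5² - 4×9×7 = 25 - 252 = -227 < 0, so the poles are a complex conjugate pair s = (-5 ± j√227)/(2×9). Real part = -5/(2×9) = -5/18 ≈ -0.2778; imaginary part = ±√227/(2×9) ≈ 0.8370. Poles: s = -0.2778 ± 0.8370j.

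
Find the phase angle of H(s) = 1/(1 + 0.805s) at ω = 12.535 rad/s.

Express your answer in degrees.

Phase = -arctan(ωτ) = -arctan(12.535 × 0.805) = -84.3°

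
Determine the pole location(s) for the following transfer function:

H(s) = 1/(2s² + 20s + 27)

Discriminant = 20² - 4×2×27 = 400 - 216 = 184 > 0, so two distinct real poles. Using quadratic formula: s = (-20 ± √184)/(2×2) = (-20 ± √184)/4, with √184 ≈ 13.5647. s₁ ≈ -1.6088, s₂ ≈ -8.3912. Poles: s₁ = -1.6088, s₂ = -8.3912.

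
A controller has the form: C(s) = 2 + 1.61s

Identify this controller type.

This is a Proportional-Derivative (PD) controller.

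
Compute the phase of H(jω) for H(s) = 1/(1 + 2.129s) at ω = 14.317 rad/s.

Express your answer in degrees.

Phase = -arctan(ωτ) = -arctan(14.317 × 2.129) = -88.1°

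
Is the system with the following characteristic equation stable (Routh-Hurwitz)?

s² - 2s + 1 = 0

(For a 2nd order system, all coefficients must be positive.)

Coefficients: 1, -2, 1. b=-2 not positive, so system is unstable.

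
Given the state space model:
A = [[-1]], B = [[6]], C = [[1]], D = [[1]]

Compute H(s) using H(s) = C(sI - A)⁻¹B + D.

(sI - A)⁻¹ = 1/(s + 1). H(s) = 1×6/(s + 1) + 1 = (s + 7)/(s + 1).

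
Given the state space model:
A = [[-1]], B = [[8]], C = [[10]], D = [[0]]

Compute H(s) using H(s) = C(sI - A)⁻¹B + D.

(sI - A)⁻¹ = 1/(s + 1). H(s) = 10 × 8/(s + 1) + 0 = 80/(s + 1).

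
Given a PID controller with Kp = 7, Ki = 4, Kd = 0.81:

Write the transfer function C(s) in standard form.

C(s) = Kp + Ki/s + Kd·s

Substituting values: C(s) = 7 + 4/s + 0.81s = (0.81s² + 7s + 4)/s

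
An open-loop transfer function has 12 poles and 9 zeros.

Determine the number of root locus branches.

Root locus has n branches where n = number of poles = 12.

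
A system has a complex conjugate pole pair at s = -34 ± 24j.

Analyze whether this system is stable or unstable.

Real part of poles is -34 (< 0, left half-plane). Stable.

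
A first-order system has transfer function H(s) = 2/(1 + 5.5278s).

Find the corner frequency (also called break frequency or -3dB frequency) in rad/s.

Corner frequency = 1/τ = 1/5.5278 = 0.181 rad/s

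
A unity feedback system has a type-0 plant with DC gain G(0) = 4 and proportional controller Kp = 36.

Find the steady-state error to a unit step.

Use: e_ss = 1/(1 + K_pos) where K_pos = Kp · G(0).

K_pos = Kp · G(0) = 36 × 4 = 144. e_ss = 1/(1 + 144) = 0.0069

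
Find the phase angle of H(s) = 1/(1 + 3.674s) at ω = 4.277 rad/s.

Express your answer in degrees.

Phase = -arctan(ωτ) = -arctan(4.277 × 3.674) = -86.4°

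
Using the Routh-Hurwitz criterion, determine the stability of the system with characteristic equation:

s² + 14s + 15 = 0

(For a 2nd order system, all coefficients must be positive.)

Coefficients: 1, 14, 15. All positive, so system is stable.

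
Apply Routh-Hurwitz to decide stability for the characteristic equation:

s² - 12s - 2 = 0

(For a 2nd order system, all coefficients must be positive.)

Coefficients: 1, -12, -2. b=-12, c=-2 not positive, so system is unstable.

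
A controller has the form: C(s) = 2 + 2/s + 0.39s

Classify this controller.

This is a Proportional-Integral-Derivative (PID) controller.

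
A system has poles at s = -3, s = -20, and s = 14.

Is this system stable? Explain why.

Pole(s) at s = 14 are not in the left half-plane. System is unstable.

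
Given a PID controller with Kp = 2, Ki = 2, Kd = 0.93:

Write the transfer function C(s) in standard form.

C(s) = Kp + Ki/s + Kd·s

Substituting values: C(s) = 2 + 2/s + 0.93s = (0.93s² + 2s + 2)/s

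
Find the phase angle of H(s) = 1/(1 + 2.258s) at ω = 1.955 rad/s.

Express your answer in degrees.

Phase = -arctan(ωτ) = -arctan(1.955 × 2.258) = -77.2°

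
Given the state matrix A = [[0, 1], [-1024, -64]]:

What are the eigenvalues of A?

det(A - λI) = λ² - (-64)λ + 1024 = (λ - (-32))(λ - (-32)). Eigenvalues: -32, -32.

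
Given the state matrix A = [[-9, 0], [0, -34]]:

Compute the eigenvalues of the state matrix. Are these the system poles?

For diagonal matrix, eigenvalues are diagonal entries: λ₁ = -9, λ₂ = -34. Eigenvalues of A = system poles.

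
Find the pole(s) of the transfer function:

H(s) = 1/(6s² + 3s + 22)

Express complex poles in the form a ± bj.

Discriminant = 3² - 4×6×22 = 9 - 528 = -519 < 0, so the poles are a complex conjugate pair s = (-3 ± j√519)/(2×6). Real part = -3/(2×6) = -3/12 = -0.25; imaginary part = ±√519/(2×6) ≈ 1.8985. Poles: s = -0.25 ± 1.8985j.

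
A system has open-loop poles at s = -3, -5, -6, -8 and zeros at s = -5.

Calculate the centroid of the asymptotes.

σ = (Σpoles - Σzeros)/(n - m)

σ = (Σpoles - Σzeros)/(n - m) = (-22 - (-5))/(4 - 1) = -17/3 = -5.67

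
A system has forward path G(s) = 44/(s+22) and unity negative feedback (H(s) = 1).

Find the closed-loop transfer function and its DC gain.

T(s) = G/(1+GH) = [44/(s+22)] / [1 + 44/(s+22)] = 44/(s+22+44) = 44/(s+66). DC gain = 44/66 = 0.6667.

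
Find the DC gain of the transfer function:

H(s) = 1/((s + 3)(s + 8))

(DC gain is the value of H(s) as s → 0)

DC gain = H(0) = 1/(3 × 8) = 1/24 = 0.0417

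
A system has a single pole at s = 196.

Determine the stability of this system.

Pole at s = 196 is in the right half-plane. Unstable.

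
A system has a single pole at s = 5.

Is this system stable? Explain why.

Pole at s = 5 is in the right half-plane. Unstable.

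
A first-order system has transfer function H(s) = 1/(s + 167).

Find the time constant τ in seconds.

For H(s) = 1/(s + 1/τ), the pole is at -1/τ = -167, so τ = 1/167 = 0.0060 s.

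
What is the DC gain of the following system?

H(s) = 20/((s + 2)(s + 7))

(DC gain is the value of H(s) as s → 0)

DC gain = H(0) = 20/(2 × 7) = 20/14 = 1.4286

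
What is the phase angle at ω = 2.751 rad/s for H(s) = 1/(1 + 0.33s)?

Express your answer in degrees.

Phase = -arctan(ωτ) = -arctan(2.751 × 0.33) = -42.2°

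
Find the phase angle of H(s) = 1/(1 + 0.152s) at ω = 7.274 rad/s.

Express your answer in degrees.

Phase = -arctan(ωτ) = -arctan(7.274 × 0.152) = -47.9°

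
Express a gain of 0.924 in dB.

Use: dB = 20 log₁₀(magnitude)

dB = 20 log₁₀(0.924) = -0.7 dB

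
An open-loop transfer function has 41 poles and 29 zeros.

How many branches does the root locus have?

Root locus has n branches where n = number of poles = 41.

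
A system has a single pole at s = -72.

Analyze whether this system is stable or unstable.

Pole at s = -72 is in the left half-plane. Stable.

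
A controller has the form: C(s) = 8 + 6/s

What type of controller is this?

This is a Proportional-Integral (PI) controller.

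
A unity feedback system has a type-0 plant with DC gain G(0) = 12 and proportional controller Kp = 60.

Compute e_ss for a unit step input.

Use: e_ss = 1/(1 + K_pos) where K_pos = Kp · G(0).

K_pos = Kp · G(0) = 60 × 12 = 720. e_ss = 1/(1 + 720) = 0.0014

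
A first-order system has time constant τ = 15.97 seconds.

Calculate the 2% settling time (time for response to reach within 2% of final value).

For first-order system, 2% settling time ≈ 4τ = 4 × 15.97 = 63.88 s.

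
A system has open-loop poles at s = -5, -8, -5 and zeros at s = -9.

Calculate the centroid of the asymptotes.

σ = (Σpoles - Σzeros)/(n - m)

σ = (Σpoles - Σzeros)/(n - m) = (-18 - (-9))/(3 - 1) = -9/2 = -4.5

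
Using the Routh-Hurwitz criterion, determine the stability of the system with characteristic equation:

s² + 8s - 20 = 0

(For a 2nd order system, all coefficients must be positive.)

Coefficients: 1, 8, -20. c=-20 not positive, so system is unstable.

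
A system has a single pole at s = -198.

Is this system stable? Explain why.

Pole at s = -198 is in the left half-plane. Stable.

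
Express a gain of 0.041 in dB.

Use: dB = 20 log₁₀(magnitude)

dB = 20 log₁₀(0.041) = -27.7 dB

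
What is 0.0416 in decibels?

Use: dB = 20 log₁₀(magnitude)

dB = 20 log₁₀(0.0416) = -27.6 dB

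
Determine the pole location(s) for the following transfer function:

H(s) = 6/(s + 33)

Pole is where denominator = 0: s + 33 = 0, so s = -33.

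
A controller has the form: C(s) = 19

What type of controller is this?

This is a Proportional (P) controller.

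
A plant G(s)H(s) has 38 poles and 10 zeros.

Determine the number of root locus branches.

Root locus has n branches where n = number of poles = 38.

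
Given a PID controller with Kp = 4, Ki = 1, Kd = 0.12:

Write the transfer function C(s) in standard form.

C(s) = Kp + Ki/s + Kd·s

Substituting values: C(s) = 4 + 1/s + 0.12s = (0.12s² + 4s + 1)/s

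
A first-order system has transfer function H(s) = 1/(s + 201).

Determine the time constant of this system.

For H(s) = 1/(s + 1/τ), the pole is at -1/τ = -201, so τ = 1/201 = 0.0050 s.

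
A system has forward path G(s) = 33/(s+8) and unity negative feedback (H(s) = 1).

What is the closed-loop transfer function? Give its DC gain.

T(s) = G/(1+GH) = [33/(s+8)] / [1 + 33/(s+8)] = 33/(s+8+33) = 33/(s+41). DC gain = 33/41 = 0.8049.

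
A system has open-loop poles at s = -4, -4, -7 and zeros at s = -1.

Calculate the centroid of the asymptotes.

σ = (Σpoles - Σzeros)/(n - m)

σ = (Σpoles - Σzeros)/(n - m) = (-15 - (-1))/(3 - 1) = -14/2 = -7.0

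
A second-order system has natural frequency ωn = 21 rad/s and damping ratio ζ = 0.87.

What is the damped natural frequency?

ωd = ωn√(1 - ζ²) = 21√(1 - 0.87²) = 10.35 rad/s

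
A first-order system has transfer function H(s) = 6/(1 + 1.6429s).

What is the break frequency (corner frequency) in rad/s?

Corner frequency = 1/τ = 1/1.6429 = 0.609 rad/s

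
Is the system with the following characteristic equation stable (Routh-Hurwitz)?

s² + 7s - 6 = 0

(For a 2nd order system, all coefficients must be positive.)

Coefficients: 1, 7, -6. c=-6 not positive, so system is unstable.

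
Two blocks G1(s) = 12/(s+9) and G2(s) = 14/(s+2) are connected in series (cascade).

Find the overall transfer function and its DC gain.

Series: multiply transfer functions. G_eq = 12/(s+9) × 14/(s+2) = 168/((s+9)(s+2)). DC gain = 168/(9×2) = 9.3333.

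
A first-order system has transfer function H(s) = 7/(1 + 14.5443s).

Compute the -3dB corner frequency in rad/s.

Corner frequency = 1/τ = 1/14.5443 = 0.069 rad/s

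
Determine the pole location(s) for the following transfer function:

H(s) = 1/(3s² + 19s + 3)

Discriminant = 19² - 4×3×3 = 361 - 36 = 325 > 0, so two distinct real poles. Using quadratic formula: s = (-19 ± √325)/(2×3) = (-19 ± √325)/6, with √325 ≈ 18.0278. s₁ ≈ -0.1620, s₂ ≈ -6.1713. Poles: s₁ = -0.1620, s₂ = -6.1713.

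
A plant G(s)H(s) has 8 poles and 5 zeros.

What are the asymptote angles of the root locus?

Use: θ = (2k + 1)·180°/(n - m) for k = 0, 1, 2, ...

n - m = 8 - 5 = 3. Angles: θk = (2k + 1)·180°/3 = 60°, 180°, 300°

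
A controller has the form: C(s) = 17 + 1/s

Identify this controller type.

This is a Proportional-Integral (PI) controller.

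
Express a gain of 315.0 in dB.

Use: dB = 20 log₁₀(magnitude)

dB = 20 log₁₀(315.0) = 50.0 dB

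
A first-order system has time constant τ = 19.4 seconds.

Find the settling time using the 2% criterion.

For first-order system, 2% settling time ≈ 4τ = 4 × 19.4 = 77.6 s.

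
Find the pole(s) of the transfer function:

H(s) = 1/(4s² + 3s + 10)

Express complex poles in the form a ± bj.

Discriminant = 3² - 4×4×10 = 9 - 160 = -151 < 0, so the poles are a complex conjugate pair s = (-3 ± j√151)/(2×4). Real part = -3/(2×4) = -3/8 = -0.375; imaginary part = ±√151/(2×4) ≈ 1.5360. Poles: s = -0.375 ± 1.5360j.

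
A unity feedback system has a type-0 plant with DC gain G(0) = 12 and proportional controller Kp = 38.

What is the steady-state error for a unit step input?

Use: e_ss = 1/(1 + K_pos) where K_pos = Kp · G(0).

K_pos = Kp · G(0) = 38 × 12 = 456. e_ss = 1/(1 + 456) = 0.0022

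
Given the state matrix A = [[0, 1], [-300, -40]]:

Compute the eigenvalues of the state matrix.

det(A - λI) = λ² - (-40)λ + 300 = (λ - (-30))(λ - (-10)). Eigenvalues: -30, -10.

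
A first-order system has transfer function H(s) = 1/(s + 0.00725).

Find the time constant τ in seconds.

For H(s) = 1/(s + 1/τ), the pole is at -1/τ = -0.00725, so τ = 1/0.00725 = 137.9 s.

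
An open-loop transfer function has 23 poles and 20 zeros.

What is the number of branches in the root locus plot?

Root locus has n branches where n = number of poles = 23.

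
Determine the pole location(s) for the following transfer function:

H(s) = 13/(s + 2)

Pole is where denominator = 0: s + 2 = 0, so s = -2.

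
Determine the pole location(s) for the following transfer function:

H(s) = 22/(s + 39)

Pole is where denominator = 0: s + 39 = 0, so s = -39.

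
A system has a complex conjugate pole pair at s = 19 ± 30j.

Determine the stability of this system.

Real part of poles is 19 (> 0, right half-plane). Unstable.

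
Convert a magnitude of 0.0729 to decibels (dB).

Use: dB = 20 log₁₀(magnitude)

dB = 20 log₁₀(0.0729) = -22.7 dB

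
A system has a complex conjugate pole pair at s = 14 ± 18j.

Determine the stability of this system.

Real part of poles is 14 (> 0, right half-plane). Unstable.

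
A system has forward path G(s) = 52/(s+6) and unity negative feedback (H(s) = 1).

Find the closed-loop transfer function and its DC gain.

T(s) = G/(1+GH) = [52/(s+6)] / [1 + 52/(s+6)] = 52/(s+6+52) = 52/(s+58). DC gain = 52/58 = 0.8966.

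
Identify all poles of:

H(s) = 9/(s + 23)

Pole is where denominator = 0: s + 23 = 0, so s = -23.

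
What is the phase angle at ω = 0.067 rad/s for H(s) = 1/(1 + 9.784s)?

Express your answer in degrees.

Phase = -arctan(ωτ) = -arctan(0.067 × 9.784) = -33.2°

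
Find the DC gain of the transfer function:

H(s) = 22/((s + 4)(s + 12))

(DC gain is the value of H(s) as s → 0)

DC gain = H(0) = 22/(4 × 12) = 22/48 = 0.4583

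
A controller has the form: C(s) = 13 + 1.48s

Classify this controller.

This is a Proportional-Derivative (PD) controller.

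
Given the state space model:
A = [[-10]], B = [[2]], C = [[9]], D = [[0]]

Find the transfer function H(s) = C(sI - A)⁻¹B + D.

(sI - A)⁻¹ = 1/(s + 10). H(s) = 9 × 2/(s + 10) + 0 = 18/(s + 10).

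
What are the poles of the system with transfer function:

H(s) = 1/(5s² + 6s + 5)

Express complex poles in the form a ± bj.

Discriminant = 6² - 4×5×5 = 36 - 100 = -64 < 0, so the poles are a complex conjugate pair s = (-6 ± j√64)/(2×5). Real part = -6/(2×5) = -6/10 = -0.6; imaginary part = ±√64/(2×5) = 8/10 = 0.8. Poles: s = -0.6 ± 0.8j.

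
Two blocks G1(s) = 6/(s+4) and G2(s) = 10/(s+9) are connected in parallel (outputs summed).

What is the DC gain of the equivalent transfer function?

Parallel: G_eq = G1 + G2. DC gain = G1(0) + G2(0) = 6/4 + 10/9 = 1.5 + 1.1111 = 2.6111.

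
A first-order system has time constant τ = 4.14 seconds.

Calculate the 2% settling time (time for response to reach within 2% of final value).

For first-order system, 2% settling time ≈ 4τ = 4 × 4.14 = 16.56 s.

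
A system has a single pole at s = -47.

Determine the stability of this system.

Pole at s = -47 is in the left half-plane. Stable.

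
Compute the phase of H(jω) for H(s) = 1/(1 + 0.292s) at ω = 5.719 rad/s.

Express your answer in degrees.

Phase = -arctan(ωτ) = -arctan(5.719 × 0.292) = -59.1°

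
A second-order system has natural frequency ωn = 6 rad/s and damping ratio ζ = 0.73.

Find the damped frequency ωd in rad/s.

ωd = ωn√(1 - ζ²) = 6√(1 - 0.73²) = 4.1 rad/s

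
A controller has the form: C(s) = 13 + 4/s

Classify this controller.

This is a Proportional-Integral (PI) controller.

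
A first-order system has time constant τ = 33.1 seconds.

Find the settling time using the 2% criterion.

For first-order system, 2% settling time ≈ 4τ = 4 × 33.1 = 132.4 s.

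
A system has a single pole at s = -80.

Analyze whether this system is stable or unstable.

Pole at s = -80 is in the left half-plane. Stable.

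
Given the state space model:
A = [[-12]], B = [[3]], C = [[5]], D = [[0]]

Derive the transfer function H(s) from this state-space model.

(sI - A)⁻¹ = 1/(s + 12). H(s) = 5 × 3/(s + 12) + 0 = 15/(s + 12).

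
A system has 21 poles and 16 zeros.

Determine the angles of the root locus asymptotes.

n - m = 21 - 16 = 5. Angles: θk = (2k + 1)·180°/5 = 36°, 108°, 180°, 252°, 324°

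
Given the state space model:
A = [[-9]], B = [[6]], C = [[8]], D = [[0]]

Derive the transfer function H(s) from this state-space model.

(sI - A)⁻¹ = 1/(s + 9). H(s) = 8 × 6/(s + 9) + 0 = 48/(s + 9).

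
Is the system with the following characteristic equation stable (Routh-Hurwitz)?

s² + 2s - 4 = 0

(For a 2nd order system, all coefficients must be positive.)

Coefficients: 1, 2, -4. c=-4 not positive, so system is unstable.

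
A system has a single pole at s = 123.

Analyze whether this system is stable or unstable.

Pole at s = 123 is in the right half-plane. Unstable.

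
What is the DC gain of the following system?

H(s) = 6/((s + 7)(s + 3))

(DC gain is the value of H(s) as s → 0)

DC gain = H(0) = 6/(7 × 3) = 6/21 = 0.2857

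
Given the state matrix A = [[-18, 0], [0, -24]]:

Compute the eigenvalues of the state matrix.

For diagonal matrix, eigenvalues are diagonal entries: λ₁ = -18, λ₂ = -24.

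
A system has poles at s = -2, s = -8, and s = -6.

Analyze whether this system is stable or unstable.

All poles are in the left half-plane. System is stable.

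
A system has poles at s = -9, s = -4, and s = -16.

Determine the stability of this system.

All poles are in the left half-plane. System is stable.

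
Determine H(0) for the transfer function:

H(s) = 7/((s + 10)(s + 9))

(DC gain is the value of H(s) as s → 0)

DC gain = H(0) = 7/(10 × 9) = 7/90 = 0.0778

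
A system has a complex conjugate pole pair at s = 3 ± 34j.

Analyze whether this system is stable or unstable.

Real part of poles is 3 (> 0, right half-plane). Unstable.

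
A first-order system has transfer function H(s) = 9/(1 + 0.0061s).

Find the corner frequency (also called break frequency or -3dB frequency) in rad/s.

Corner frequency = 1/τ = 1/0.0061 = 163.934 rad/s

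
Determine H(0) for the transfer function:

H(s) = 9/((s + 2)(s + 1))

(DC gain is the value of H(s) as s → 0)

DC gain = H(0) = 9/(2 × 1) = 9/2 = 4.5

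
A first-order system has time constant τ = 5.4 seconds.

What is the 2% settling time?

For first-order system, 2% settling time ≈ 4τ = 4 × 5.4 = 21.6 s.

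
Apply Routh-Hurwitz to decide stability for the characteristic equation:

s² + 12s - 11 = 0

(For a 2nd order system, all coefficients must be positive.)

Coefficients: 1, 12, -11. c=-11 not positive, so system is unstable.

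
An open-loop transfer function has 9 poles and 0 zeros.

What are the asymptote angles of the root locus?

n - m = 9 - 0 = 9. Angles: θk = (2k + 1)·180°/9 = 20°, 60°, 100°, 140°, 180°, 220°, 260°, 300°, 340°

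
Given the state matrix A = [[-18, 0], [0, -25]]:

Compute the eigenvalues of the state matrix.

For diagonal matrix, eigenvalues are diagonal entries: λ₁ = -18, λ₂ = -25.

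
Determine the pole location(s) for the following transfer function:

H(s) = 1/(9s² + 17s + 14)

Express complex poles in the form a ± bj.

Discriminant = 17² - 4×9×14 = 289 - 504 = -215 < 0, so the poles are a complex conjugate pair s = (-17 ± j√215)/(2×9). Real part = -17/(2×9) = -17/18 ≈ -0.9444; imaginary part = ±√215/(2×9) ≈ 0.8146. Poles: s = -0.9444 ± 0.8146j.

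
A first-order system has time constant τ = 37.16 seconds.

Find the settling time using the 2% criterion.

For first-order system, 2% settling time ≈ 4τ = 4 × 37.16 = 148.64 s.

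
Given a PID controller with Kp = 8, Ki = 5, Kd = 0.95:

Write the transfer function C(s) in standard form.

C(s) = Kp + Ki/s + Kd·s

Substituting values: C(s) = 8 + 5/s + 0.95s = (0.95s² + 8s + 5)/s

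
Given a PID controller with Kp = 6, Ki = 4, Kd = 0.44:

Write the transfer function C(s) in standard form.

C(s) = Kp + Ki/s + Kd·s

Substituting values: C(s) = 6 + 4/s + 0.44s = (0.44s² + 6s + 4)/s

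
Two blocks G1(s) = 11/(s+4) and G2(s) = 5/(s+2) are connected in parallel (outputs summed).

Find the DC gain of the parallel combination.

Parallel: G_eq = G1 + G2. DC gain = G1(0) + G2(0) = 11/4 + 5/2 = 2.75 + 2.5 = 5.25.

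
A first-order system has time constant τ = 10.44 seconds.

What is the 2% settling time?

For first-order system, 2% settling time ≈ 4τ = 4 × 10.44 = 41.76 s.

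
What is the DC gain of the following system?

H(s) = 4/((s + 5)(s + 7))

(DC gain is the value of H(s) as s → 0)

DC gain = H(0) = 4/(5 × 7) = 4/35 = 0.1143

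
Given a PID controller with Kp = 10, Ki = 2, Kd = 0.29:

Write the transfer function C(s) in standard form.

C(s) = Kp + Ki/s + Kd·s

Substituting values: C(s) = 10 + 2/s + 0.29s = (0.29s² + 10s + 2)/s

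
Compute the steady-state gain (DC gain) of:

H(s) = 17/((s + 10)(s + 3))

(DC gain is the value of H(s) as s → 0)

DC gain = H(0) = 17/(10 × 3) = 17/30 = 0.5667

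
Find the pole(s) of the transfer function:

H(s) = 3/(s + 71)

Pole is where denominator = 0: s + 71 = 0, so s = -71.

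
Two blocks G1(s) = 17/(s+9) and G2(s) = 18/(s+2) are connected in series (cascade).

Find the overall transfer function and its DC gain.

Series: multiply transfer functions. G_eq = 17/(s+9) × 18/(s+2) = 306/((s+9)(s+2)). DC gain = 306/(9×2) = 17.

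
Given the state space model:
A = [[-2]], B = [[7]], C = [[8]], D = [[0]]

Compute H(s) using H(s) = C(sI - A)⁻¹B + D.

(sI - A)⁻¹ = 1/(s + 2). H(s) = 8 × 7/(s + 2) + 0 = 56/(s + 2).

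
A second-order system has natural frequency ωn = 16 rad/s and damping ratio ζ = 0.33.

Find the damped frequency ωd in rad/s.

ωd = ωn√(1 - ζ²) = 16√(1 - 0.33²) = 15.1 rad/s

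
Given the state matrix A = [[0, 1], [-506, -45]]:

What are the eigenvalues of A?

det(A - λI) = λ² - (-45)λ + 506 = (λ - (-22))(λ - (-23)). Eigenvalues: -22, -23.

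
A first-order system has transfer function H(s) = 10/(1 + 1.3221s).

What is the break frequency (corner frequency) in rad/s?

Corner frequency = 1/τ = 1/1.3221 = 0.756 rad/s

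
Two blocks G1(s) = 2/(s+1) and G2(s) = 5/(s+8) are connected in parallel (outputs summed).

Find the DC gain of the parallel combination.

Parallel: G_eq = G1 + G2. DC gain = G1(0) + G2(0) = 2/1 + 5/8 = 2 + 0.625 = 2.625.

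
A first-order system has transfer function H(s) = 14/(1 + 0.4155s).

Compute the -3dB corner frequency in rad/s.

Corner frequency = 1/τ = 1/0.4155 = 2.407 rad/s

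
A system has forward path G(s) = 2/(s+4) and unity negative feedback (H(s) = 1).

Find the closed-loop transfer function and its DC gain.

T(s) = G/(1+GH) = [2/(s+4)] / [1 + 2/(s+4)] = 2/(s+4+2) = 2/(s+6). DC gain = 2/6 = 0.3333.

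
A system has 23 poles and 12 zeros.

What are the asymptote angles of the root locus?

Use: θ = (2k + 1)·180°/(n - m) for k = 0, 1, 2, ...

n - m = 23 - 12 = 11. Angles: θk = (2k + 1)·180°/11 = 16.36°, 49.09°, 81.82°, 114.55°, 147.27°, 180°, 212.73°, 245.45°, 278.18°, 310.91°, 343.64°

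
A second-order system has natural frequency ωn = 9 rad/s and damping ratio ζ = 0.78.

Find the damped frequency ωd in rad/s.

ωd = ωn√(1 - ζ²) = 9√(1 - 0.78²) = 5.63 rad/s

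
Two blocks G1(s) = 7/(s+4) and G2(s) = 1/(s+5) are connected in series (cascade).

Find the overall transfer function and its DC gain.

Series: multiply transfer functions. G_eq = 7/(s+4) × 1/(s+5) = 7/((s+4)(s+5)). DC gain = 7/(4×5) = 0.35.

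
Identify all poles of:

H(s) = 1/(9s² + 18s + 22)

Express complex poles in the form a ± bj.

Discriminant = 18² - 4×9×22 = 324 - 792 = -468 < 0, so the poles are a complex conjugate pair s = (-18 ± j√468)/(2×9). Real part = -18/(2×9) = -18/18 = -1; imaginary part = ±√468/(2×9) ≈ 1.2019. Poles: s = -1 ± 1.2019j.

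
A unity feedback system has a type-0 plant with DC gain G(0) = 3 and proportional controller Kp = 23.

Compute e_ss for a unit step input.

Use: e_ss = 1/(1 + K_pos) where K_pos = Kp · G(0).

K_pos = Kp · G(0) = 23 × 3 = 69. e_ss = 1/(1 + 69) = 0.0143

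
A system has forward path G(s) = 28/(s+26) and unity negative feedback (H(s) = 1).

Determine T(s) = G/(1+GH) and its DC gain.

T(s) = G/(1+GH) = [28/(s+26)] / [1 + 28/(s+26)] = 28/(s+26+28) = 28/(s+54). DC gain = 28/54 = 0.5185.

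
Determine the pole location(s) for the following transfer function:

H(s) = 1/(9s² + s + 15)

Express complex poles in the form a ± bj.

Discriminant = 1² - 4×9×15 = 1 - 540 = -539 < 0, so the poles are a complex conjugate pair s = (-1 ± j√539)/(2×9). Real part = -1/(2×9) = -1/18 ≈ -0.0556; imaginary part = ±√539/(2×9) ≈ 1.2898. Poles: s = -0.0556 ± 1.2898j.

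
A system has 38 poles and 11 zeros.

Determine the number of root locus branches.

Root locus has n branches where n = number of poles = 38.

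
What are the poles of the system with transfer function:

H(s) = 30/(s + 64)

Pole is where denominator = 0: s + 64 = 0, so s = -64.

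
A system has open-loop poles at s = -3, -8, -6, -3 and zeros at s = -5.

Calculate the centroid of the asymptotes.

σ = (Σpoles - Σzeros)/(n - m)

σ = (Σpoles - Σzeros)/(n - m) = (-20 - (-5))/(4 - 1) = -15/3 = -5.0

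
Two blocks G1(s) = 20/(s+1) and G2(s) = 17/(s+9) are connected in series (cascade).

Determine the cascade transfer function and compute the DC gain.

Series: multiply transfer functions. G_eq = 20/(s+1) × 17/(s+9) = 340/((s+1)(s+9)). DC gain = 340/(1×9) = 37.7778.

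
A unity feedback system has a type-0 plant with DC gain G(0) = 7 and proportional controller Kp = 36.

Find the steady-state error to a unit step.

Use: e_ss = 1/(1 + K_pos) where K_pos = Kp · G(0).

K_pos = Kp · G(0) = 36 × 7 = 252. e_ss = 1/(1 + 252) = 0.0040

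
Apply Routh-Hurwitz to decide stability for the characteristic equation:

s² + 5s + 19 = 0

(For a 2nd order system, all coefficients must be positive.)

Coefficients: 1, 5, 19. All positive, so system is stable.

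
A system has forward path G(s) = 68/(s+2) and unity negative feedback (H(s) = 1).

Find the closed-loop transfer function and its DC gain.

T(s) = G/(1+GH) = [68/(s+2)] / [1 + 68/(s+2)] = 68/(s+2+68) = 68/(s+70). DC gain = 68/70 = 0.9714.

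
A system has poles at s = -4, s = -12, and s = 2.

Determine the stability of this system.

Pole(s) at s = 2 are not in the left half-plane. System is unstable.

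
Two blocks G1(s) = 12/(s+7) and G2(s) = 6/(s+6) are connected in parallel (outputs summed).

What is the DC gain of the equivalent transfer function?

Parallel: G_eq = G1 + G2. DC gain = G1(0) + G2(0) = 12/7 + 6/6 = 1.7143 + 1 = 2.7143.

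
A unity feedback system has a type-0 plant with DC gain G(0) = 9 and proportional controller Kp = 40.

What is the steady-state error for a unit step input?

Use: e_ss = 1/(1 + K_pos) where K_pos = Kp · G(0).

K_pos = Kp · G(0) = 40 × 9 = 360. e_ss = 1/(1 + 360) = 0.0028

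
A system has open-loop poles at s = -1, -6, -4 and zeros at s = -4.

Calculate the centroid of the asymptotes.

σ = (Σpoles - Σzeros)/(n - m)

σ = (Σpoles - Σzeros)/(n - m) = (-11 - (-4))/(3 - 1) = -7/2 = -3.5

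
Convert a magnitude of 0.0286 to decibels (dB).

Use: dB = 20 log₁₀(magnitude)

dB = 20 log₁₀(0.0286) = -30.9 dB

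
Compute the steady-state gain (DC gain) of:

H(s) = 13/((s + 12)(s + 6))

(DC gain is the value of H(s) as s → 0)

DC gain = H(0) = 13/(12 × 6) = 13/72 = 0.1806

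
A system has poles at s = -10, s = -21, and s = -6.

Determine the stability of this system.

All poles are in the left half-plane. System is stable.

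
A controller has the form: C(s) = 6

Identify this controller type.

This is a Proportional (P) controller.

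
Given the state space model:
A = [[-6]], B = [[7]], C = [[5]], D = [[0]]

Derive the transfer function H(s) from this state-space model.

(sI - A)⁻¹ = 1/(s + 6). H(s) = 5 × 7/(s + 6) + 0 = 35/(s + 6).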